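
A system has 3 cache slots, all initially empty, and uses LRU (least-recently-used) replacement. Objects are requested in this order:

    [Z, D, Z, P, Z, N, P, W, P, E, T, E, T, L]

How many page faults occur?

Z → miss, frames {Z}
D → miss, frames {Z,D}
Z → hit
P → miss, frames {D,Z,P}
Z → hit
N → miss, evict D, frames {P,Z,N}
P → hit
W → miss, evict Z, frames {N,P,W}
P → hit
E → miss, evict N, frames {W,P,E}
T → miss, evict W, frames {P,E,T}
E → hit
T → hit
L → miss, evict P, frames {E,T,L}
Page faults: 8.

8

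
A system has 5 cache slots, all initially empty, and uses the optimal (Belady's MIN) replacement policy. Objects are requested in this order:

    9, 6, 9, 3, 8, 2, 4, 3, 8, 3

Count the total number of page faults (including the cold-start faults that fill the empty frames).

6

9 → miss, frames {9}
6 → miss, frames {9,6}
9 → hit
3 → miss, frames {9,6,3}
8 → miss, frames {9,6,3,8}
2 → miss, frames {9,6,3,8,2}
4 → miss, evict 2, frames {9,6,3,8,4}
3 → hit
8 → hit
3 → hit
Page faults: 6.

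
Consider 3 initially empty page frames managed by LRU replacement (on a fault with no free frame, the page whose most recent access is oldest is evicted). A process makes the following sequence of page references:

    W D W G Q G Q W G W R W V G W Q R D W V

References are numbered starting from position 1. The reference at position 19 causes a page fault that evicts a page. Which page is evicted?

pos 1: W: miss, frames (W)
pos 2: D: miss, frames (W D)
pos 3: W: hit
pos 4: G: miss, frames (D W G)
pos 5: Q: miss, evict D, frames (W G Q)
pos 6: G: hit
pos 7: Q: hit
pos 8: W: hit
pos 9: G: hit
pos 10: W: hit
pos 11: R: miss, evict Q, frames (G W R)
pos 12: W: hit
pos 13: V: miss, evict G, frames (R W V)
pos 14: G: miss, evict R, frames (W V G)
pos 15: W: hit
pos 16: Q: miss, evict V, frames (G W Q)
pos 17: R: miss, evict G, frames (W Q R)
pos 18: D: miss, evict W, frames (Q R D)
pos 19: W: miss, evict Q, frames (R D W)
At position 19, page Q is evicted.

Q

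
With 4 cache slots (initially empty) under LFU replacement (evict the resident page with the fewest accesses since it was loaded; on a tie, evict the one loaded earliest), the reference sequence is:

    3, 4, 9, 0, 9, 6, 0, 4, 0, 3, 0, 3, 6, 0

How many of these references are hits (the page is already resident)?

3 -> miss, frames [3]
4 -> miss, frames [3, 4]
9 -> miss, frames [3, 4, 9]
0 -> miss, frames [3, 4, 9, 0]
9 -> hit
6 -> miss, evict 3, frames [4, 9, 0, 6]
0 -> hit
4 -> hit
0 -> hit
3 -> miss, evict 6, frames [4, 9, 0, 3]
0 -> hit
3 -> hit
6 -> miss, evict 4, frames [9, 0, 3, 6]
0 -> hit
Hits: 7.

7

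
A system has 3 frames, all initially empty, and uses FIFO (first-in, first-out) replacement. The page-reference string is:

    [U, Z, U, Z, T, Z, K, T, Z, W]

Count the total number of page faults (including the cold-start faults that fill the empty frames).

5

U → miss, frames {U}
Z → miss, frames {U,Z}
U → hit
Z → hit
T → miss, frames {U,Z,T}
Z → hit
K → miss, evict U, frames {Z,T,K}
T → hit
Z → hit
W → miss, evict Z, frames {T,K,W}
Page faults: 5.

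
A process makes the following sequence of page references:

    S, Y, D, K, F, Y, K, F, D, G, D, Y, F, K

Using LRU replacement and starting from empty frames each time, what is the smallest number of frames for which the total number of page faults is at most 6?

5

f=1: 14 faults
f=2: 13 faults
f=3: 11 faults
f=4: 8 faults
f=5: 6 faults
f=6: 6 faults
Smallest f with faults ≤ 6 is 5.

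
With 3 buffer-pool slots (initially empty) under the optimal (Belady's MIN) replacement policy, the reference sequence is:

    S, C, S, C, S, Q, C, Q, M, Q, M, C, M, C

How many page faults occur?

S: fault, frames [S]
C: fault, frames [S, C]
S: hit
C: hit
S: hit
Q: fault, frames [S, C, Q]
C: hit
Q: hit
M: fault, evict S, frames [C, Q, M]
Q: hit
M: hit
C: hit
M: hit
C: hit
Page faults: 4.

4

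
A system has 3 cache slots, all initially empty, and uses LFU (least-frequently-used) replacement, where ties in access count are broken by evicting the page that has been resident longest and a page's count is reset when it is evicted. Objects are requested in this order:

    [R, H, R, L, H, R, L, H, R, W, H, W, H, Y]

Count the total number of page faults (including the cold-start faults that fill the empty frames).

5

R: fault, frames {R}
H: fault, frames {R,H}
R: hit
L: fault, frames {R,H,L}
H: hit
R: hit
L: hit
H: hit
R: hit
W: fault, evict L, frames {R,H,W}
H: hit
W: hit
H: hit
Y: fault, evict W, frames {R,H,Y}
Page faults: 5.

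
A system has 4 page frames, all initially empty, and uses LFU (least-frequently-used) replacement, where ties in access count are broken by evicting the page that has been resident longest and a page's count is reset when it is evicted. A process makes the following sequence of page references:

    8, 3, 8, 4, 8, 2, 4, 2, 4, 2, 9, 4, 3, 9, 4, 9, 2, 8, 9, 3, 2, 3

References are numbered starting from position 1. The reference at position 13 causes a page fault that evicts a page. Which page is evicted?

pos 1: 8: fault, frames {8}
pos 2: 3: fault, frames {8,3}
pos 3: 8: hit
pos 4: 4: fault, frames {8,3,4}
pos 5: 8: hit
pos 6: 2: fault, frames {8,3,4,2}
pos 7: 4: hit
pos 8: 2: hit
pos 9: 4: hit
pos 10: 2: hit
pos 11: 9: fault, evict 3, frames {8,4,2,9}
pos 12: 4: hit
pos 13: 3: fault, evict 9, frames {8,4,2,3}
At position 13, page 9 is evicted.

9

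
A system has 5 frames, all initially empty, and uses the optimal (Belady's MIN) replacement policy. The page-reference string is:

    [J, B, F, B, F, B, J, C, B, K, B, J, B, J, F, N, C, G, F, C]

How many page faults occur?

J: fault, frames (J)
B: fault, frames (J B)
F: fault, frames (J B F)
B: hit
F: hit
B: hit
J: hit
C: fault, frames (J B F C)
B: hit
K: fault, frames (J B F C K)
B: hit
J: hit
B: hit
J: hit
F: hit
N: fault, evict K, frames (J B F C N)
C: hit
G: fault, evict N, frames (J B F C G)
F: hit
C: hit
Page faults: 7.

7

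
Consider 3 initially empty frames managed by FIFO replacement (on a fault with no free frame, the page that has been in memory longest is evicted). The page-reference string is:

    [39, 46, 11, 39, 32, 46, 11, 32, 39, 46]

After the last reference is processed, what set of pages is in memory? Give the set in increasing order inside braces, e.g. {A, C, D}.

{32, 39, 46}

39: fault, frames (39)
46: fault, frames (39 46)
11: fault, frames (39 46 11)
39: hit
32: fault, evict 39, frames (46 11 32)
46: hit
11: hit
32: hit
39: fault, evict 46, frames (11 32 39)
46: fault, evict 11, frames (32 39 46)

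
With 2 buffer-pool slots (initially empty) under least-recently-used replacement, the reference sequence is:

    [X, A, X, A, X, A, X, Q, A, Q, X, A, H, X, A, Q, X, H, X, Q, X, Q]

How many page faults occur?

13

X → fault, frames [X]
A → fault, frames [X, A]
X → hit
A → hit
X → hit
A → hit
X → hit
Q → fault, evict A, frames [X, Q]
A → fault, evict X, frames [Q, A]
Q → hit
X → fault, evict A, frames [Q, X]
A → fault, evict Q, frames [X, A]
H → fault, evict X, frames [A, H]
X → fault, evict A, frames [H, X]
A → fault, evict H, frames [X, A]
Q → fault, evict X, frames [A, Q]
X → fault, evict A, frames [Q, X]
H → fault, evict Q, frames [X, H]
X → hit
Q → fault, evict H, frames [X, Q]
X → hit
Q → hit
Page faults: 13.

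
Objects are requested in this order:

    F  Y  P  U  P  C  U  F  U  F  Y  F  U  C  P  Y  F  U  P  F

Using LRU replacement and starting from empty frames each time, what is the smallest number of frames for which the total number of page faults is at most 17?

2

f=1: 20 faults
f=2: 16 faults
f=3: 13 faults
f=4: 11 faults
f=5: 5 faults
Smallest f with faults ≤ 17 is 2.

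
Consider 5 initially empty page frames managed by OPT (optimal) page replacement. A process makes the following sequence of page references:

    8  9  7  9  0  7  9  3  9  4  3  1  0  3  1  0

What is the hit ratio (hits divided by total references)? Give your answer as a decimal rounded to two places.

8 → miss, frames {8}
9 → miss, frames {8,9}
7 → miss, frames {8,9,7}
9 → hit
0 → miss, frames {8,9,7,0}
7 → hit
9 → hit
3 → miss, frames {8,9,7,0,3}
9 → hit
4 → miss, evict 7, frames {8,9,0,3,4}
3 → hit
1 → miss, evict 4, frames {8,9,0,3,1}
0 → hit
3 → hit
1 → hit
0 → hit
Hits: 9 of 16 references → 9/16 = 0.5625.

0.56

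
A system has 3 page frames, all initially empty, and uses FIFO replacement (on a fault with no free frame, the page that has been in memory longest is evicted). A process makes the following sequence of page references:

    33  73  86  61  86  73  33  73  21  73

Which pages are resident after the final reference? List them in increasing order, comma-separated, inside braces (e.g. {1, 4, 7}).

{21, 33, 73}

33 -> miss, frames (33)
73 -> miss, frames (33 73)
86 -> miss, frames (33 73 86)
61 -> miss, evict 33, frames (73 86 61)
86 -> hit
73 -> hit
33 -> miss, evict 73, frames (86 61 33)
73 -> miss, evict 86, frames (61 33 73)
21 -> miss, evict 61, frames (33 73 21)
73 -> hit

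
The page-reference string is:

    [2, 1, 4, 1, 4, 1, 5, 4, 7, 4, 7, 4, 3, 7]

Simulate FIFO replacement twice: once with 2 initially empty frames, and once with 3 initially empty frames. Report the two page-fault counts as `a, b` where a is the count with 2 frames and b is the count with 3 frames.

8, 6

2 frames: F F F . . . F . F F . . F F → 8 faults.
3 frames: F F F . . . F . F . . . F . → 6 faults.
6 < 8: adding a frame reduced faults, as is typical.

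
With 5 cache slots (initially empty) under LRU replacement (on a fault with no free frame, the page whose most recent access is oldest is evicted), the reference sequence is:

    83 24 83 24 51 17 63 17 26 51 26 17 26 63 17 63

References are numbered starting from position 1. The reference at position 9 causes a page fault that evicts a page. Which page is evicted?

pos 1: 83: miss, frames [83]
pos 2: 24: miss, frames [83, 24]
pos 3: 83: hit
pos 4: 24: hit
pos 5: 51: miss, frames [83, 24, 51]
pos 6: 17: miss, frames [83, 24, 51, 17]
pos 7: 63: miss, frames [83, 24, 51, 17, 63]
pos 8: 17: hit
pos 9: 26: miss, evict 83, frames [24, 51, 63, 17, 26]
At position 9, page 83 is evicted.

83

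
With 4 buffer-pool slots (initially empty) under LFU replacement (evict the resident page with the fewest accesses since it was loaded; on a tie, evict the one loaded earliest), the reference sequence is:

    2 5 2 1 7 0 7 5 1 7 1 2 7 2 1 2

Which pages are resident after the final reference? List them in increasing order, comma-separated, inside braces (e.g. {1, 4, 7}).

{1, 2, 5, 7}

2: miss, frames [2]
5: miss, frames [2, 5]
2: hit
1: miss, frames [2, 5, 1]
7: miss, frames [2, 5, 1, 7]
0: miss, evict 5, frames [2, 1, 7, 0]
7: hit
5: miss, evict 1, frames [2, 7, 0, 5]
1: miss, evict 0, frames [2, 7, 5, 1]
7: hit
1: hit
2: hit
7: hit
2: hit
1: hit
2: hit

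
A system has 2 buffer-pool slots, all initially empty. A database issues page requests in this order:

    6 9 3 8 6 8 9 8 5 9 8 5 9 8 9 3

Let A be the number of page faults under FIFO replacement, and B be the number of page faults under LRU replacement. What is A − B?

Under FIFO: F F F F F . F F F F F F F F . F → 14 faults.
Under LRU: F F F F F . F . F F F F F F . F → 13 faults.
A − B = 14 − 13 = 1.

1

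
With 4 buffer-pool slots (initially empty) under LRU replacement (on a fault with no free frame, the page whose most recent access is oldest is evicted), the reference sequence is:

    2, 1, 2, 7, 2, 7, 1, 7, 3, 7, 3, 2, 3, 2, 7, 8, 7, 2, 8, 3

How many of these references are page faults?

2: miss, frames (2)
1: miss, frames (2 1)
2: hit
7: miss, frames (1 2 7)
2: hit
7: hit
1: hit
7: hit
3: miss, frames (2 1 7 3)
7: hit
3: hit
2: hit
3: hit
2: hit
7: hit
8: miss, evict 1, frames (3 2 7 8)
7: hit
2: hit
8: hit
3: hit
Page faults: 5.

5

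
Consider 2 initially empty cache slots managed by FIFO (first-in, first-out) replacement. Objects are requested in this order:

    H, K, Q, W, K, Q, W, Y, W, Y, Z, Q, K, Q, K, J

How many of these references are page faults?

H → fault, frames [H]
K → fault, frames [H, K]
Q → fault, evict H, frames [K, Q]
W → fault, evict K, frames [Q, W]
K → fault, evict Q, frames [W, K]
Q → fault, evict W, frames [K, Q]
W → fault, evict K, frames [Q, W]
Y → fault, evict Q, frames [W, Y]
W → hit
Y → hit
Z → fault, evict W, frames [Y, Z]
Q → fault, evict Y, frames [Z, Q]
K → fault, evict Z, frames [Q, K]
Q → hit
K → hit
J → fault, evict Q, frames [K, J]
Page faults: 12.

12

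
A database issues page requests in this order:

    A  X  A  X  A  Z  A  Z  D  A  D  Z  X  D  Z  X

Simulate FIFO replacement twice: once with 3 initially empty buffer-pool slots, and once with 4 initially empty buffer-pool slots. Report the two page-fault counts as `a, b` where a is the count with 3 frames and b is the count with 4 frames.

7, 4

3 frames: F F . . . F . . F F . . F . F . → 7 faults.
4 frames: F F . . . F . . F . . . . . . . → 4 faults.
4 < 7: adding a frame reduced faults, as is typical.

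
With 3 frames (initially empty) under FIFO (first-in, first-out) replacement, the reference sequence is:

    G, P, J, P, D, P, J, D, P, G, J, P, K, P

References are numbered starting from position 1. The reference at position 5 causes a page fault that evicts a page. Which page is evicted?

pos 1: G → miss, frames (G)
pos 2: P → miss, frames (G P)
pos 3: J → miss, frames (G P J)
pos 4: P → hit
pos 5: D → miss, evict G, frames (P J D)
At position 5, page G is evicted.

G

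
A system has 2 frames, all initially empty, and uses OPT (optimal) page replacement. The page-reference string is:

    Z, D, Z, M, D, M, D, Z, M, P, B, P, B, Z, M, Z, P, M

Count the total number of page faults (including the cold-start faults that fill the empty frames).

9

Z → fault, frames [Z]
D → fault, frames [Z, D]
Z → hit
M → fault, evict Z, frames [D, M]
D → hit
M → hit
D → hit
Z → fault, evict D, frames [M, Z]
M → hit
P → fault, evict M, frames [Z, P]
B → fault, evict Z, frames [P, B]
P → hit
B → hit
Z → fault, evict B, frames [P, Z]
M → fault, evict P, frames [Z, M]
Z → hit
P → fault, evict Z, frames [M, P]
M → hit
Page faults: 9.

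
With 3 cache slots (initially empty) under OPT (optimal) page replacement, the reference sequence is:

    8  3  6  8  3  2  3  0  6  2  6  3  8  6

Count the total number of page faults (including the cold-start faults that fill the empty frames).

8 -> fault, frames [8]
3 -> fault, frames [8, 3]
6 -> fault, frames [8, 3, 6]
8 -> hit
3 -> hit
2 -> fault, evict 8, frames [3, 6, 2]
3 -> hit
0 -> fault, evict 3, frames [6, 2, 0]
6 -> hit
2 -> hit
6 -> hit
3 -> fault, evict 0, frames [6, 2, 3]
8 -> fault, evict 3, frames [6, 2, 8]
6 -> hit
Page faults: 7.

7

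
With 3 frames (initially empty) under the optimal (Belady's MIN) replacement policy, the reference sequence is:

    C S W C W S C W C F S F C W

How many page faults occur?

C -> fault, frames {C}
S -> fault, frames {C,S}
W -> fault, frames {C,S,W}
C -> hit
W -> hit
S -> hit
C -> hit
W -> hit
C -> hit
F -> fault, evict W, frames {C,S,F}
S -> hit
F -> hit
C -> hit
W -> fault, evict F, frames {C,S,W}
Page faults: 5.

5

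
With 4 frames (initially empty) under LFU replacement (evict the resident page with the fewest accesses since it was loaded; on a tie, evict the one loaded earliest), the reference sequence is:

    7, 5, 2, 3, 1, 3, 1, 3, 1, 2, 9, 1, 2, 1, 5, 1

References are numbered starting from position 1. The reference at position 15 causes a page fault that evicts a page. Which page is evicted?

9

pos 1: 7 → fault, frames [7]
pos 2: 5 → fault, frames [7, 5]
pos 3: 2 → fault, frames [7, 5, 2]
pos 4: 3 → fault, frames [7, 5, 2, 3]
pos 5: 1 → fault, evict 7, frames [5, 2, 3, 1]
pos 6: 3 → hit
pos 7: 1 → hit
pos 8: 3 → hit
pos 9: 1 → hit
pos 10: 2 → hit
pos 11: 9 → fault, evict 5, frames [2, 3, 1, 9]
pos 12: 1 → hit
pos 13: 2 → hit
pos 14: 1 → hit
pos 15: 5 → fault, evict 9, frames [2, 3, 1, 5]
At position 15, page 9 is evicted.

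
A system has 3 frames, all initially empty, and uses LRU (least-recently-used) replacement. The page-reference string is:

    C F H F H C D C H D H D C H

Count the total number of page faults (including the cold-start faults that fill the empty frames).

C: fault, frames (C)
F: fault, frames (C F)
H: fault, frames (C F H)
F: hit
H: hit
C: hit
D: fault, evict F, frames (H C D)
C: hit
H: hit
D: hit
H: hit
D: hit
C: hit
H: hit
Page faults: 4.

4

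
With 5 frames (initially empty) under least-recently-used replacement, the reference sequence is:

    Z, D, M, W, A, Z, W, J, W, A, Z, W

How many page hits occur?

6

Z: miss, frames {Z}
D: miss, frames {Z,D}
M: miss, frames {Z,D,M}
W: miss, frames {Z,D,M,W}
A: miss, frames {Z,D,M,W,A}
Z: hit
W: hit
J: miss, evict D, frames {M,A,Z,W,J}
W: hit
A: hit
Z: hit
W: hit
Hits: 6.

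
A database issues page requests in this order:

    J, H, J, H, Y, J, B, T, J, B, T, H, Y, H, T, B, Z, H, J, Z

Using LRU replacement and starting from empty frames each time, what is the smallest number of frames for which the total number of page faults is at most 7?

f=1: 20 faults
f=2: 17 faults
f=3: 11 faults
f=4: 9 faults
f=5: 7 faults
f=6: 6 faults
Smallest f with faults ≤ 7 is 5.

5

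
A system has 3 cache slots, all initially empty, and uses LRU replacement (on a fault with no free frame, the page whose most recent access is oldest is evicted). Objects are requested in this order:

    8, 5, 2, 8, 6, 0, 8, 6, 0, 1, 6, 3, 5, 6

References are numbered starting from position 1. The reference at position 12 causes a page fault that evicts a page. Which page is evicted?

pos 1: 8 -> fault, frames {8}
pos 2: 5 -> fault, frames {8,5}
pos 3: 2 -> fault, frames {8,5,2}
pos 4: 8 -> hit
pos 5: 6 -> fault, evict 5, frames {2,8,6}
pos 6: 0 -> fault, evict 2, frames {8,6,0}
pos 7: 8 -> hit
pos 8: 6 -> hit
pos 9: 0 -> hit
pos 10: 1 -> fault, evict 8, frames {6,0,1}
pos 11: 6 -> hit
pos 12: 3 -> fault, evict 0, frames {1,6,3}
At position 12, page 0 is evicted.

0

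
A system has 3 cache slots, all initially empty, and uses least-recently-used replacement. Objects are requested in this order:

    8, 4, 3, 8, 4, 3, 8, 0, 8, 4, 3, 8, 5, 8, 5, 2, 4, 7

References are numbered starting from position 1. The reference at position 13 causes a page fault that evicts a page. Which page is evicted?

pos 1: 8 → fault, frames {8}
pos 2: 4 → fault, frames {8,4}
pos 3: 3 → fault, frames {8,4,3}
pos 4: 8 → hit
pos 5: 4 → hit
pos 6: 3 → hit
pos 7: 8 → hit
pos 8: 0 → fault, evict 4, frames {3,8,0}
pos 9: 8 → hit
pos 10: 4 → fault, evict 3, frames {0,8,4}
pos 11: 3 → fault, evict 0, frames {8,4,3}
pos 12: 8 → hit
pos 13: 5 → fault, evict 4, frames {3,8,5}
At position 13, page 4 is evicted.

4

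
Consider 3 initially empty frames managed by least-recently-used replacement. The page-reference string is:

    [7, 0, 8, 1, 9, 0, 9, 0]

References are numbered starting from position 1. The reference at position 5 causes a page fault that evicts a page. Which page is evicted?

0

pos 1: 7 → miss, frames {7}
pos 2: 0 → miss, frames {7,0}
pos 3: 8 → miss, frames {7,0,8}
pos 4: 1 → miss, evict 7, frames {0,8,1}
pos 5: 9 → miss, evict 0, frames {8,1,9}
At position 5, page 0 is evicted.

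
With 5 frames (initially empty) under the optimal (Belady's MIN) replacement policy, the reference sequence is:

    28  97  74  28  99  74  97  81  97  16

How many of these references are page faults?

28 -> fault, frames [28]
97 -> fault, frames [28, 97]
74 -> fault, frames [28, 97, 74]
28 -> hit
99 -> fault, frames [28, 97, 74, 99]
74 -> hit
97 -> hit
81 -> fault, frames [28, 97, 74, 99, 81]
97 -> hit
16 -> fault, evict 81, frames [28, 97, 74, 99, 16]
Page faults: 6.

6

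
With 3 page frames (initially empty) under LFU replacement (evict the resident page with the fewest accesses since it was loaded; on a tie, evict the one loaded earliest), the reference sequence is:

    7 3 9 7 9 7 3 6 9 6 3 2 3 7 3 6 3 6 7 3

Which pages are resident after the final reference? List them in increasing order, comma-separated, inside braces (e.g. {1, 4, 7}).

7: fault, frames {7}
3: fault, frames {7,3}
9: fault, frames {7,3,9}
7: hit
9: hit
7: hit
3: hit
6: fault, evict 3, frames {7,9,6}
9: hit
6: hit
3: fault, evict 6, frames {7,9,3}
2: fault, evict 3, frames {7,9,2}
3: fault, evict 2, frames {7,9,3}
7: hit
3: hit
6: fault, evict 3, frames {7,9,6}
3: fault, evict 6, frames {7,9,3}
6: fault, evict 3, frames {7,9,6}
7: hit
3: fault, evict 6, frames {7,9,3}

{3, 7, 9}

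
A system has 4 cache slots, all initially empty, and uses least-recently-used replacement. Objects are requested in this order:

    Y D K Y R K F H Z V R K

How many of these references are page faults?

Y -> miss, frames (Y)
D -> miss, frames (Y D)
K -> miss, frames (Y D K)
Y -> hit
R -> miss, frames (D K Y R)
K -> hit
F -> miss, evict D, frames (Y R K F)
H -> miss, evict Y, frames (R K F H)
Z -> miss, evict R, frames (K F H Z)
V -> miss, evict K, frames (F H Z V)
R -> miss, evict F, frames (H Z V R)
K -> miss, evict H, frames (Z V R K)
Page faults: 10.

10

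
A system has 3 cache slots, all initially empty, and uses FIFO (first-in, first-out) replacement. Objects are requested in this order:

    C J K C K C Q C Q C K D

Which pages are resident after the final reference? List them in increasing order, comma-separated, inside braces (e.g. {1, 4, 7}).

C -> miss, frames (C)
J -> miss, frames (C J)
K -> miss, frames (C J K)
C -> hit
K -> hit
C -> hit
Q -> miss, evict C, frames (J K Q)
C -> miss, evict J, frames (K Q C)
Q -> hit
C -> hit
K -> hit
D -> miss, evict K, frames (Q C D)

{C, D, Q}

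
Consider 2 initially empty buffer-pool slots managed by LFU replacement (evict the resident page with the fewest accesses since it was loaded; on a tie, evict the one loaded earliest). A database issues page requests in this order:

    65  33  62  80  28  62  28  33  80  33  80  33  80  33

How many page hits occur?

65: fault, frames {65}
33: fault, frames {65,33}
62: fault, evict 65, frames {33,62}
80: fault, evict 33, frames {62,80}
28: fault, evict 62, frames {80,28}
62: fault, evict 80, frames {28,62}
28: hit
33: fault, evict 62, frames {28,33}
80: fault, evict 33, frames {28,80}
33: fault, evict 80, frames {28,33}
80: fault, evict 33, frames {28,80}
33: fault, evict 80, frames {28,33}
80: fault, evict 33, frames {28,80}
33: fault, evict 80, frames {28,33}
Hits: 1.

1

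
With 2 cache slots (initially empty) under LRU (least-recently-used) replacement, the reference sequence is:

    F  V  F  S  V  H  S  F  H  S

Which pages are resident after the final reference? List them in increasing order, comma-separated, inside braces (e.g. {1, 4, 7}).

F → miss, frames (F)
V → miss, frames (F V)
F → hit
S → miss, evict V, frames (F S)
V → miss, evict F, frames (S V)
H → miss, evict S, frames (V H)
S → miss, evict V, frames (H S)
F → miss, evict H, frames (S F)
H → miss, evict S, frames (F H)
S → miss, evict F, frames (H S)

{H, S}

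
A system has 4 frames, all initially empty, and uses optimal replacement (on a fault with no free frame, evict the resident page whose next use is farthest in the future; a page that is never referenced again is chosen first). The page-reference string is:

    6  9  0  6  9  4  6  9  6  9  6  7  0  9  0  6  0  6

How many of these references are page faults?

6: fault, frames [6]
9: fault, frames [6, 9]
0: fault, frames [6, 9, 0]
6: hit
9: hit
4: fault, frames [6, 9, 0, 4]
6: hit
9: hit
6: hit
9: hit
6: hit
7: fault, evict 4, frames [6, 9, 0, 7]
0: hit
9: hit
0: hit
6: hit
0: hit
6: hit
Page faults: 5.

5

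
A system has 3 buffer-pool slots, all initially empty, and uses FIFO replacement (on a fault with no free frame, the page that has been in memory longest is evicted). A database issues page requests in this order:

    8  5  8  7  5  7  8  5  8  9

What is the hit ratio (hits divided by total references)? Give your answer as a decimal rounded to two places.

8 → fault, frames (8)
5 → fault, frames (8 5)
8 → hit
7 → fault, frames (8 5 7)
5 → hit
7 → hit
8 → hit
5 → hit
8 → hit
9 → fault, evict 8, frames (5 7 9)
Hits: 6 of 10 references → 6/10 = 0.6000.

0.60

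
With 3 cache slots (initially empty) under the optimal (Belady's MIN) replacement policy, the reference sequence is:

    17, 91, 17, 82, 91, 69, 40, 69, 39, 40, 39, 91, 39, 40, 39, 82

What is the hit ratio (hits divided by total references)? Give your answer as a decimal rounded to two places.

0.56

17 → fault, frames [17]
91 → fault, frames [17, 91]
17 → hit
82 → fault, frames [17, 91, 82]
91 → hit
69 → fault, evict 17, frames [91, 82, 69]
40 → fault, evict 82, frames [91, 69, 40]
69 → hit
39 → fault, evict 69, frames [91, 40, 39]
40 → hit
39 → hit
91 → hit
39 → hit
40 → hit
39 → hit
82 → fault, evict 39, frames [91, 40, 82]
Hits: 9 of 16 references → 9/16 = 0.5625.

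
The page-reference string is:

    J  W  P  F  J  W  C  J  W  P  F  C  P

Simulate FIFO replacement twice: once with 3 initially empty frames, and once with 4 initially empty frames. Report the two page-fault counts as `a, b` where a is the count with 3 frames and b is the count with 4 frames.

3 frames: F F F F F F F . . F F . . → 9 faults.
4 frames: F F F F . . F F F F F F . → 10 faults.
10 > 9: adding a frame increased faults — Belady's anomaly.

9, 10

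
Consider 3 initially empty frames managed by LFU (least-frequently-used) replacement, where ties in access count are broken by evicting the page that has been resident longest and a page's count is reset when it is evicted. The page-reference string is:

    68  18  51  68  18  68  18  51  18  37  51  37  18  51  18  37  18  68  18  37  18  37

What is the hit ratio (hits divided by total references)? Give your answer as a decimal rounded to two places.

0.64

68 → miss, frames {68}
18 → miss, frames {68,18}
51 → miss, frames {68,18,51}
68 → hit
18 → hit
68 → hit
18 → hit
51 → hit
18 → hit
37 → miss, evict 51, frames {68,18,37}
51 → miss, evict 37, frames {68,18,51}
37 → miss, evict 51, frames {68,18,37}
18 → hit
51 → miss, evict 37, frames {68,18,51}
18 → hit
37 → miss, evict 51, frames {68,18,37}
18 → hit
68 → hit
18 → hit
37 → hit
18 → hit
37 → hit
Hits: 14 of 22 references → 14/22 = 0.6364.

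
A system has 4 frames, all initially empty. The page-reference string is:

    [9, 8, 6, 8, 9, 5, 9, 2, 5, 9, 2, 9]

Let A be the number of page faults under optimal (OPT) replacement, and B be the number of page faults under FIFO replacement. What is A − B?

-1

Under OPT: F F F . . F . F . . . . → 5 faults.
Under FIFO: F F F . . F . F . F . . → 6 faults.
A − B = 5 − 6 = -1.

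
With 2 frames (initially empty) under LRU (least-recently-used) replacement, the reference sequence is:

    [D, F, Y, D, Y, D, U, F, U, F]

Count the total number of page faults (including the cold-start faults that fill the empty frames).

6

D -> miss, frames [D]
F -> miss, frames [D, F]
Y -> miss, evict D, frames [F, Y]
D -> miss, evict F, frames [Y, D]
Y -> hit
D -> hit
U -> miss, evict Y, frames [D, U]
F -> miss, evict D, frames [U, F]
U -> hit
F -> hit
Page faults: 6.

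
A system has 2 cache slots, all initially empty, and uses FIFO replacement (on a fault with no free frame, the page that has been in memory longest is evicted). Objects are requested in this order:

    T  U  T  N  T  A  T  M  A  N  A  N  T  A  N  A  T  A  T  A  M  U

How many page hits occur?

8

T: fault, frames [T]
U: fault, frames [T, U]
T: hit
N: fault, evict T, frames [U, N]
T: fault, evict U, frames [N, T]
A: fault, evict N, frames [T, A]
T: hit
M: fault, evict T, frames [A, M]
A: hit
N: fault, evict A, frames [M, N]
A: fault, evict M, frames [N, A]
N: hit
T: fault, evict N, frames [A, T]
A: hit
N: fault, evict A, frames [T, N]
A: fault, evict T, frames [N, A]
T: fault, evict N, frames [A, T]
A: hit
T: hit
A: hit
M: fault, evict A, frames [T, M]
U: fault, evict T, frames [M, U]
Hits: 8.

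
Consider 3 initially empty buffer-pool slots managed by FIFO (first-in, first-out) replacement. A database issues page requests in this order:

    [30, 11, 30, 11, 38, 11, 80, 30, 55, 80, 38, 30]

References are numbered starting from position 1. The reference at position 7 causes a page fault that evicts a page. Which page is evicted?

pos 1: 30 → fault, frames (30)
pos 2: 11 → fault, frames (30 11)
pos 3: 30 → hit
pos 4: 11 → hit
pos 5: 38 → fault, frames (30 11 38)
pos 6: 11 → hit
pos 7: 80 → fault, evict 30, frames (11 38 80)
At position 7, page 30 is evicted.

30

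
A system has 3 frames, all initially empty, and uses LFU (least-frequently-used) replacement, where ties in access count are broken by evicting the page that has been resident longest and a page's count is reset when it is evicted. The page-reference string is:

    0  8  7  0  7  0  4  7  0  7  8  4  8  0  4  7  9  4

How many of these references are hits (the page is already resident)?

8

0 → fault, frames {0}
8 → fault, frames {0,8}
7 → fault, frames {0,8,7}
0 → hit
7 → hit
0 → hit
4 → fault, evict 8, frames {0,7,4}
7 → hit
0 → hit
7 → hit
8 → fault, evict 4, frames {0,7,8}
4 → fault, evict 8, frames {0,7,4}
8 → fault, evict 4, frames {0,7,8}
0 → hit
4 → fault, evict 8, frames {0,7,4}
7 → hit
9 → fault, evict 4, frames {0,7,9}
4 → fault, evict 9, frames {0,7,4}
Hits: 8.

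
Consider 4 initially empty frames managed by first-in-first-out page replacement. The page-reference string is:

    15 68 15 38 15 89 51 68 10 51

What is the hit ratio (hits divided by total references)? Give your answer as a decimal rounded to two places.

0.40

15 -> miss, frames (15)
68 -> miss, frames (15 68)
15 -> hit
38 -> miss, frames (15 68 38)
15 -> hit
89 -> miss, frames (15 68 38 89)
51 -> miss, evict 15, frames (68 38 89 51)
68 -> hit
10 -> miss, evict 68, frames (38 89 51 10)
51 -> hit
Hits: 4 of 10 references → 4/10 = 0.4000.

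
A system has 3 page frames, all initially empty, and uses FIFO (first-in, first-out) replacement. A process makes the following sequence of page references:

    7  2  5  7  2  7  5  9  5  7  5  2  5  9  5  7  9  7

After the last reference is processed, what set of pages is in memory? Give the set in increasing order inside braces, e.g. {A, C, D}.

7: miss, frames (7)
2: miss, frames (7 2)
5: miss, frames (7 2 5)
7: hit
2: hit
7: hit
5: hit
9: miss, evict 7, frames (2 5 9)
5: hit
7: miss, evict 2, frames (5 9 7)
5: hit
2: miss, evict 5, frames (9 7 2)
5: miss, evict 9, frames (7 2 5)
9: miss, evict 7, frames (2 5 9)
5: hit
7: miss, evict 2, frames (5 9 7)
9: hit
7: hit

{5, 7, 9}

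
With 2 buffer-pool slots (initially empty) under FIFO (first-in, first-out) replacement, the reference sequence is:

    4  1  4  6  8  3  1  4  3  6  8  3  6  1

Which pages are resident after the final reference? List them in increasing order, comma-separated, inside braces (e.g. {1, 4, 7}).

4 → miss, frames (4)
1 → miss, frames (4 1)
4 → hit
6 → miss, evict 4, frames (1 6)
8 → miss, evict 1, frames (6 8)
3 → miss, evict 6, frames (8 3)
1 → miss, evict 8, frames (3 1)
4 → miss, evict 3, frames (1 4)
3 → miss, evict 1, frames (4 3)
6 → miss, evict 4, frames (3 6)
8 → miss, evict 3, frames (6 8)
3 → miss, evict 6, frames (8 3)
6 → miss, evict 8, frames (3 6)
1 → miss, evict 3, frames (6 1)

{1, 6}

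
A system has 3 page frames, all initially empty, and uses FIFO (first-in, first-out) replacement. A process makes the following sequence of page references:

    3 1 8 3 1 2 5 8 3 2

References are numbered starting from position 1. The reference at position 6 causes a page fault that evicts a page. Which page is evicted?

pos 1: 3: fault, frames (3)
pos 2: 1: fault, frames (3 1)
pos 3: 8: fault, frames (3 1 8)
pos 4: 3: hit
pos 5: 1: hit
pos 6: 2: fault, evict 3, frames (1 8 2)
At position 6, page 3 is evicted.

3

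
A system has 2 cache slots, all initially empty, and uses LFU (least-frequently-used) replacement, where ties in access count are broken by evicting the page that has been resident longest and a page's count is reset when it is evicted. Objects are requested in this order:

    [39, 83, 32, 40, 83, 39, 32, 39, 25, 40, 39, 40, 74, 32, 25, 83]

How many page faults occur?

39: miss, frames (39)
83: miss, frames (39 83)
32: miss, evict 39, frames (83 32)
40: miss, evict 83, frames (32 40)
83: miss, evict 32, frames (40 83)
39: miss, evict 40, frames (83 39)
32: miss, evict 83, frames (39 32)
39: hit
25: miss, evict 32, frames (39 25)
40: miss, evict 25, frames (39 40)
39: hit
40: hit
74: miss, evict 40, frames (39 74)
32: miss, evict 74, frames (39 32)
25: miss, evict 32, frames (39 25)
83: miss, evict 25, frames (39 83)
Page faults: 13.

13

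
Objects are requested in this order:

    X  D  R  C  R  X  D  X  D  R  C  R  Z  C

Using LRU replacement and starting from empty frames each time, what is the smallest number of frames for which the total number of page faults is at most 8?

3

f=1: 14 faults
f=2: 10 faults
f=3: 8 faults
f=4: 5 faults
f=5: 5 faults
Smallest f with faults ≤ 8 is 3.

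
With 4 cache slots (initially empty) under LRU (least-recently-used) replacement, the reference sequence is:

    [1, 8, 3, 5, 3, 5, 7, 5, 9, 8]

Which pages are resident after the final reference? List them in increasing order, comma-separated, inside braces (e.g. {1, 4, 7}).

1 -> miss, frames {1}
8 -> miss, frames {1,8}
3 -> miss, frames {1,8,3}
5 -> miss, frames {1,8,3,5}
3 -> hit
5 -> hit
7 -> miss, evict 1, frames {8,3,5,7}
5 -> hit
9 -> miss, evict 8, frames {3,7,5,9}
8 -> miss, evict 3, frames {7,5,9,8}

{5, 7, 8, 9}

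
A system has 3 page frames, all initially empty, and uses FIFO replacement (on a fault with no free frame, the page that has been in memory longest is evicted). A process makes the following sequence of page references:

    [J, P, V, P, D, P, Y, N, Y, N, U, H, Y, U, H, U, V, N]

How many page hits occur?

J -> fault, frames [J]
P -> fault, frames [J, P]
V -> fault, frames [J, P, V]
P -> hit
D -> fault, evict J, frames [P, V, D]
P -> hit
Y -> fault, evict P, frames [V, D, Y]
N -> fault, evict V, frames [D, Y, N]
Y -> hit
N -> hit
U -> fault, evict D, frames [Y, N, U]
H -> fault, evict Y, frames [N, U, H]
Y -> fault, evict N, frames [U, H, Y]
U -> hit
H -> hit
U -> hit
V -> fault, evict U, frames [H, Y, V]
N -> fault, evict H, frames [Y, V, N]
Hits: 7.

7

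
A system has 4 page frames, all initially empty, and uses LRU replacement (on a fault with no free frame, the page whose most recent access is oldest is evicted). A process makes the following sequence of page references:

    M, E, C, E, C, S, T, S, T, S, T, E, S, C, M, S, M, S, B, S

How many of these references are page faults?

M -> miss, frames {M}
E -> miss, frames {M,E}
C -> miss, frames {M,E,C}
E -> hit
C -> hit
S -> miss, frames {M,E,C,S}
T -> miss, evict M, frames {E,C,S,T}
S -> hit
T -> hit
S -> hit
T -> hit
E -> hit
S -> hit
C -> hit
M -> miss, evict T, frames {E,S,C,M}
S -> hit
M -> hit
S -> hit
B -> miss, evict E, frames {C,M,S,B}
S -> hit
Page faults: 7.

7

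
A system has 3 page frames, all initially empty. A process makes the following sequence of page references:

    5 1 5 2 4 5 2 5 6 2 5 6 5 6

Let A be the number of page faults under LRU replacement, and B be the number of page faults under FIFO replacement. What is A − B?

-2

Under LRU: F F . F F . . . F . . . . . → 5 faults.
Under FIFO: F F . F F F . . F F . . . . → 7 faults.
A − B = 5 − 7 = -2.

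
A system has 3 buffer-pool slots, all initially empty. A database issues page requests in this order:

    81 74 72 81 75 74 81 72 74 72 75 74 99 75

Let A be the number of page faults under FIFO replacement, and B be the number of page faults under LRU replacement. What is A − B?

Under FIFO: F F F . F . F . F F F . F . → 9 faults.
Under LRU: F F F . F F . F . . F . F . → 8 faults.
A − B = 9 − 8 = 1.

1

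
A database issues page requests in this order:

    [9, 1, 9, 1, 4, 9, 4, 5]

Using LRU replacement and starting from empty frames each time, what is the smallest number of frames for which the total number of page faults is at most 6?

f=1: 8 faults
f=2: 5 faults
f=3: 4 faults
f=4: 4 faults
Smallest f with faults ≤ 6 is 2.

2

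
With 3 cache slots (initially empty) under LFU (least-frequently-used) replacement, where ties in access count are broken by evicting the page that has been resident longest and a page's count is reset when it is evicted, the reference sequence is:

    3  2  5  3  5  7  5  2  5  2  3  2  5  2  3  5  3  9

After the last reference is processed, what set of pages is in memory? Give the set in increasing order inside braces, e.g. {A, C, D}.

3 → miss, frames {3}
2 → miss, frames {3,2}
5 → miss, frames {3,2,5}
3 → hit
5 → hit
7 → miss, evict 2, frames {3,5,7}
5 → hit
2 → miss, evict 7, frames {3,5,2}
5 → hit
2 → hit
3 → hit
2 → hit
5 → hit
2 → hit
3 → hit
5 → hit
3 → hit
9 → miss, evict 2, frames {3,5,9}

{3, 5, 9}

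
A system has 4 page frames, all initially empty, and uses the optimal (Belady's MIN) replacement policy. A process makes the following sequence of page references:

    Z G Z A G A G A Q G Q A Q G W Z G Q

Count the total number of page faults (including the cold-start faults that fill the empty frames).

Z → miss, frames (Z)
G → miss, frames (Z G)
Z → hit
A → miss, frames (Z G A)
G → hit
A → hit
G → hit
A → hit
Q → miss, frames (Z G A Q)
G → hit
Q → hit
A → hit
Q → hit
G → hit
W → miss, evict A, frames (Z G Q W)
Z → hit
G → hit
Q → hit
Page faults: 5.

5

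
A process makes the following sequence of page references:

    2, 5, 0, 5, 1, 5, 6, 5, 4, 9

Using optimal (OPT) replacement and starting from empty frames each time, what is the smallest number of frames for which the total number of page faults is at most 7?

2

f=1: 10 faults
f=2: 7 faults
f=3: 7 faults
f=4: 7 faults
f=5: 7 faults
f=6: 7 faults
f=7: 7 faults
Smallest f with faults ≤ 7 is 2.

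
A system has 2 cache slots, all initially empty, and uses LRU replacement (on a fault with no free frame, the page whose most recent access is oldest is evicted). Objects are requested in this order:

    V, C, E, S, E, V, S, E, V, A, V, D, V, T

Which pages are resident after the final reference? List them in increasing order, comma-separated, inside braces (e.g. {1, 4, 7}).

{T, V}

V: miss, frames [V]
C: miss, frames [V, C]
E: miss, evict V, frames [C, E]
S: miss, evict C, frames [E, S]
E: hit
V: miss, evict S, frames [E, V]
S: miss, evict E, frames [V, S]
E: miss, evict V, frames [S, E]
V: miss, evict S, frames [E, V]
A: miss, evict E, frames [V, A]
V: hit
D: miss, evict A, frames [V, D]
V: hit
T: miss, evict D, frames [V, T]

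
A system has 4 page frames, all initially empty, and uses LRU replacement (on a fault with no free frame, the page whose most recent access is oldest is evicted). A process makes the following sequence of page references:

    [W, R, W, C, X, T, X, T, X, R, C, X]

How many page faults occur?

W: fault, frames (W)
R: fault, frames (W R)
W: hit
C: fault, frames (R W C)
X: fault, frames (R W C X)
T: fault, evict R, frames (W C X T)
X: hit
T: hit
X: hit
R: fault, evict W, frames (C T X R)
C: hit
X: hit
Page faults: 6.

6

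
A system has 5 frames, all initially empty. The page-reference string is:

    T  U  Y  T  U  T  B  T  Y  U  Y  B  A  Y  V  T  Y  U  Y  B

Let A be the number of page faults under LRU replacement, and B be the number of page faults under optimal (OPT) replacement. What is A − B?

Under LRU: F F F . . . F . . . . . F . F F . F . F → 9 faults.
Under OPT: F F F . . . F . . . . . F . F . . . . . → 6 faults.
A − B = 9 − 6 = 3.

3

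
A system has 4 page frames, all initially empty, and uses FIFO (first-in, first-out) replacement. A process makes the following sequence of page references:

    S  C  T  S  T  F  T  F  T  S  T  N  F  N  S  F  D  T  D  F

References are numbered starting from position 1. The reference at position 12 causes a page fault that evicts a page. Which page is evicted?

pos 1: S → fault, frames [S]
pos 2: C → fault, frames [S, C]
pos 3: T → fault, frames [S, C, T]
pos 4: S → hit
pos 5: T → hit
pos 6: F → fault, frames [S, C, T, F]
pos 7: T → hit
pos 8: F → hit
pos 9: T → hit
pos 10: S → hit
pos 11: T → hit
pos 12: N → fault, evict S, frames [C, T, F, N]
At position 12, page S is evicted.

S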